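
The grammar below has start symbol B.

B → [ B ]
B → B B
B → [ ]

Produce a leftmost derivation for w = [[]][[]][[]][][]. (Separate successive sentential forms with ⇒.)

B ⇒ BB ⇒ BBB ⇒ [B]BB ⇒ [[]]BB ⇒ [[]]BBB ⇒ [[]]BBBB ⇒ [[]][B]BBB ⇒ [[]][[]]BBB ⇒ [[]][[]][B]BB ⇒ [[]][[]][[]]BB ⇒ [[]][[]][[]][]B ⇒ [[]][[]][[]][][]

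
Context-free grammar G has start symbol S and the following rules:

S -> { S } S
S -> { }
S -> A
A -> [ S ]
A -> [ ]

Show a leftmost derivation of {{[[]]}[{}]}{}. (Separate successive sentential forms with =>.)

S => {S}S   [S -> { S } S]
{S}S => {{S}S}S   [S -> { S } S]
{{S}S}S => {{A}S}S   [S -> A]
{{A}S}S => {{[S]}S}S   [A -> [ S ]]
{{[S]}S}S => {{[A]}S}S   [S -> A]
{{[A]}S}S => {{[[]]}S}S   [A -> [ ]]
{{[[]]}S}S => {{[[]]}A}S   [S -> A]
{{[[]]}A}S => {{[[]]}[S]}S   [A -> [ S ]]
{{[[]]}[S]}S => {{[[]]}[{}]}S   [S -> { }]
{{[[]]}[{}]}S => {{[[]]}[{}]}{}   [S -> { }]

S => {S}S => {{S}S}S => {{A}S}S => {{[S]}S}S => {{[A]}S}S => {{[[]]}S}S => {{[[]]}A}S => {{[[]]}[S]}S => {{[[]]}[{}]}S => {{[[]]}[{}]}{}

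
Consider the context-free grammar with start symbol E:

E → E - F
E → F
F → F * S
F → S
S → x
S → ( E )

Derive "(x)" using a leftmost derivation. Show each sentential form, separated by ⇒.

E ⇒ F   [E → F]
F ⇒ S   [F → S]
S ⇒ (E)   [S → ( E )]
(E) ⇒ (F)   [E → F]
(F) ⇒ (S)   [F → S]
(S) ⇒ (x)   [S → x]

E ⇒ F ⇒ S ⇒ (E) ⇒ (F) ⇒ (S) ⇒ (x)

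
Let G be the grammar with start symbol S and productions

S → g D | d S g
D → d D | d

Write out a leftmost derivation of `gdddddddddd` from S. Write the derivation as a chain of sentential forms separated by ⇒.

S ⇒ gD ⇒ gdD ⇒ gddD ⇒ gdddD ⇒ gddddD ⇒ gdddddD ⇒ gddddddD ⇒ gdddddddD ⇒ gddddddddD ⇒ gdddddddddD ⇒ gdddddddddd

S ⇒ gD   [S → g D]
gD ⇒ gdD   [D → d D]
gdD ⇒ gddD   [D → d D]
gddD ⇒ gdddD   [D → d D]
gdddD ⇒ gddddD   [D → d D]
gddddD ⇒ gdddddD   [D → d D]
gdddddD ⇒ gddddddD   [D → d D]
gddddddD ⇒ gdddddddD   [D → d D]
gdddddddD ⇒ gddddddddD   [D → d D]
gddddddddD ⇒ gdddddddddD   [D → d D]
gdddddddddD ⇒ gdddddddddd   [D → d]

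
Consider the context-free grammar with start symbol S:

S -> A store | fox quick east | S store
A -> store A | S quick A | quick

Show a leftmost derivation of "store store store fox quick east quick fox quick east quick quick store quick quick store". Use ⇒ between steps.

S ⇒ A store ⇒ store A store ⇒ store store A store ⇒ store store S quick A store ⇒ store store A store quick A store ⇒ store store store A store quick A store ⇒ store store store S quick A store quick A store ⇒ store store store fox quick east quick A store quick A store ⇒ store store store fox quick east quick S quick A store quick A store ⇒ store store store fox quick east quick fox quick east quick A store quick A store ⇒ store store store fox quick east quick fox quick east quick quick store quick A store ⇒ store store store fox quick east quick fox quick east quick quick store quick quick store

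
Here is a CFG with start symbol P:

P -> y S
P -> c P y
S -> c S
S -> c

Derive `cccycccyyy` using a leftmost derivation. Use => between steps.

P => cPy   [P -> c P y]
cPy => ccPyy   [P -> c P y]
ccPyy => cccPyyy   [P -> c P y]
cccPyyy => cccySyyy   [P -> y S]
cccySyyy => cccycSyyy   [S -> c S]
cccycSyyy => cccyccSyyy   [S -> c S]
cccyccSyyy => cccycccyyy   [S -> c]

P => cPy => ccPyy => cccPyyy => cccySyyy => cccycSyyy => cccyccSyyy => cccycccyyy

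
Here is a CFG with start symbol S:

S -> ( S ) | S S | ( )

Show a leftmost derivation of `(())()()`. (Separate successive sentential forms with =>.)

S => SS => SSS => (S)SS => (())SS => (())()S => (())()()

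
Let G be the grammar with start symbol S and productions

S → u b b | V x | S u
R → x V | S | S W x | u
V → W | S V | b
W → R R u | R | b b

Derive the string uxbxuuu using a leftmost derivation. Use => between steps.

S=>Su=>Suu=>Suuu=>Vxuuu=>SVxuuu=>VxVxuuu=>WxVxuuu=>RxVxuuu=>uxVxuuu=>uxbxuuu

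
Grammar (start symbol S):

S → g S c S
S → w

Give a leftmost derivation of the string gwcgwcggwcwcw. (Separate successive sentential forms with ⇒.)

S ⇒ gScS ⇒ gwcS ⇒ gwcgScS ⇒ gwcgwcS ⇒ gwcgwcgScS ⇒ gwcgwcggScScS ⇒ gwcgwcggwcScS ⇒ gwcgwcggwcwcS ⇒ gwcgwcggwcwcw

S ⇒ gScS   [S → g S c S]
gScS ⇒ gwcS   [S → w]
gwcS ⇒ gwcgScS   [S → g S c S]
gwcgScS ⇒ gwcgwcS   [S → w]
gwcgwcS ⇒ gwcgwcgScS   [S → g S c S]
gwcgwcgScS ⇒ gwcgwcggScScS   [S → g S c S]
gwcgwcggScScS ⇒ gwcgwcggwcScS   [S → w]
gwcgwcggwcScS ⇒ gwcgwcggwcwcS   [S → w]
gwcgwcggwcwcS ⇒ gwcgwcggwcwcw   [S → w]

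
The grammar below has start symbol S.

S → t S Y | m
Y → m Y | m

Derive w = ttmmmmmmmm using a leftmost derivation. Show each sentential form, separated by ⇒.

S⇒tSY⇒ttSYY⇒ttmYY⇒ttmmYY⇒ttmmmYY⇒ttmmmmYY⇒ttmmmmmYY⇒ttmmmmmmYY⇒ttmmmmmmmY⇒ttmmmmmmmm

S ⇒ tSY   [S → t S Y]
tSY ⇒ ttSYY   [S → t S Y]
ttSYY ⇒ ttmYY   [S → m]
ttmYY ⇒ ttmmYY   [Y → m Y]
ttmmYY ⇒ ttmmmYY   [Y → m Y]
ttmmmYY ⇒ ttmmmmYY   [Y → m Y]
ttmmmmYY ⇒ ttmmmmmYY   [Y → m Y]
ttmmmmmYY ⇒ ttmmmmmmYY   [Y → m Y]
ttmmmmmmYY ⇒ ttmmmmmmmY   [Y → m]
ttmmmmmmmY ⇒ ttmmmmmmmm   [Y → m]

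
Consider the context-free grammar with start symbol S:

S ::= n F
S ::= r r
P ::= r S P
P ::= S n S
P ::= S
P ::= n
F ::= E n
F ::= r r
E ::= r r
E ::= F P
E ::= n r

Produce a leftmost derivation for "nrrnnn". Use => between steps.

S => nF   [S ::= n F]
nF => nEn   [F ::= E n]
nEn => nFPn   [E ::= F P]
nFPn => nEnPn   [F ::= E n]
nEnPn => nrrnPn   [E ::= r r]
nrrnPn => nrrnnn   [P ::= n]

S => nF => nEn => nFPn => nEnPn => nrrnPn => nrrnnn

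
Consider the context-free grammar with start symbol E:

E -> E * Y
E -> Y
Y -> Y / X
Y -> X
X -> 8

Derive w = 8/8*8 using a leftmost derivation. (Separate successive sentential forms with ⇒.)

E⇒E*Y⇒Y*Y⇒Y/X*Y⇒X/X*Y⇒8/X*Y⇒8/8*Y⇒8/8*X⇒8/8*8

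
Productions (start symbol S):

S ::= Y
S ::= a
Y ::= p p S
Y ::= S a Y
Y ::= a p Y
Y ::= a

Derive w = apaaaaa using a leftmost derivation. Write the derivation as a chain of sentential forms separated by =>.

S=>Y=>SaY=>YaY=>SaYaY=>YaYaY=>apYaYaY=>apaaYaY=>apaaaaY=>apaaaaa

S => Y   [S ::= Y]
Y => SaY   [Y ::= S a Y]
SaY => YaY   [S ::= Y]
YaY => SaYaY   [Y ::= S a Y]
SaYaY => YaYaY   [S ::= Y]
YaYaY => apYaYaY   [Y ::= a p Y]
apYaYaY => apaaYaY   [Y ::= a]
apaaYaY => apaaaaY   [Y ::= a]
apaaaaY => apaaaaa   [Y ::= a]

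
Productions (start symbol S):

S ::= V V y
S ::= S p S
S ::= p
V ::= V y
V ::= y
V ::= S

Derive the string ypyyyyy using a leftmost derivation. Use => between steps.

S => VVy   [S ::= V V y]
VVy => SVy   [V ::= S]
SVy => VVyVy   [S ::= V V y]
VVyVy => yVyVy   [V ::= y]
yVyVy => yVyyVy   [V ::= V y]
yVyyVy => ySyyVy   [V ::= S]
ySyyVy => ypyyVy   [S ::= p]
ypyyVy => ypyyVyy   [V ::= V y]
ypyyVyy => ypyyyyy   [V ::= y]

S => VVy => SVy => VVyVy => yVyVy => yVyyVy => ySyyVy => ypyyVy => ypyyVyy => ypyyyyy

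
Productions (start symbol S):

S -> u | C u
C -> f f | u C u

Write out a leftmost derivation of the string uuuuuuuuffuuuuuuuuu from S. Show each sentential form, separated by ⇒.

S⇒Cu⇒uCuu⇒uuCuuu⇒uuuCuuuu⇒uuuuCuuuuu⇒uuuuuCuuuuuu⇒uuuuuuCuuuuuuu⇒uuuuuuuCuuuuuuuu⇒uuuuuuuuCuuuuuuuuu⇒uuuuuuuuffuuuuuuuuu

S ⇒ Cu   [S -> C u]
Cu ⇒ uCuu   [C -> u C u]
uCuu ⇒ uuCuuu   [C -> u C u]
uuCuuu ⇒ uuuCuuuu   [C -> u C u]
uuuCuuuu ⇒ uuuuCuuuuu   [C -> u C u]
uuuuCuuuuu ⇒ uuuuuCuuuuuu   [C -> u C u]
uuuuuCuuuuuu ⇒ uuuuuuCuuuuuuu   [C -> u C u]
uuuuuuCuuuuuuu ⇒ uuuuuuuCuuuuuuuu   [C -> u C u]
uuuuuuuCuuuuuuuu ⇒ uuuuuuuuCuuuuuuuuu   [C -> u C u]
uuuuuuuuCuuuuuuuuu ⇒ uuuuuuuuffuuuuuuuuu   [C -> f f]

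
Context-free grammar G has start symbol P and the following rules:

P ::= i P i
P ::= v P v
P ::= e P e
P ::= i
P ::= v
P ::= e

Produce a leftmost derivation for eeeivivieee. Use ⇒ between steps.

P ⇒ ePe ⇒ eePee ⇒ eeePeee ⇒ eeeiPieee ⇒ eeeivPvieee ⇒ eeeivivieee

P ⇒ ePe   [P ::= e P e]
ePe ⇒ eePee   [P ::= e P e]
eePee ⇒ eeePeee   [P ::= e P e]
eeePeee ⇒ eeeiPieee   [P ::= i P i]
eeeiPieee ⇒ eeeivPvieee   [P ::= v P v]
eeeivPvieee ⇒ eeeivivieee   [P ::= i]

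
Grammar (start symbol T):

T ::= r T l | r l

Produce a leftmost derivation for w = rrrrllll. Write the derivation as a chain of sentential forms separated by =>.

T => rTl   [T ::= r T l]
rTl => rrTll   [T ::= r T l]
rrTll => rrrTlll   [T ::= r T l]
rrrTlll => rrrrllll   [T ::= r l]

T=>rTl=>rrTll=>rrrTlll=>rrrrllll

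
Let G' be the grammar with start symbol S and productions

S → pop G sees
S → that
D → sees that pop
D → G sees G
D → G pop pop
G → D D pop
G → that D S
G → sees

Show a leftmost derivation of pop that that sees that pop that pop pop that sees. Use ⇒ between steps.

S ⇒ pop G sees ⇒ pop that D S sees ⇒ pop that G pop pop S sees ⇒ pop that that D S pop pop S sees ⇒ pop that that sees that pop S pop pop S sees ⇒ pop that that sees that pop that pop pop S sees ⇒ pop that that sees that pop that pop pop that sees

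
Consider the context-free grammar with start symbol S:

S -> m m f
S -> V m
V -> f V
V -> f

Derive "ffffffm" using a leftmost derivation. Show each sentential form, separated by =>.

S=>Vm=>fVm=>ffVm=>fffVm=>ffffVm=>fffffVm=>ffffffm

S => Vm   [S -> V m]
Vm => fVm   [V -> f V]
fVm => ffVm   [V -> f V]
ffVm => fffVm   [V -> f V]
fffVm => ffffVm   [V -> f V]
ffffVm => fffffVm   [V -> f V]
fffffVm => ffffffm   [V -> f]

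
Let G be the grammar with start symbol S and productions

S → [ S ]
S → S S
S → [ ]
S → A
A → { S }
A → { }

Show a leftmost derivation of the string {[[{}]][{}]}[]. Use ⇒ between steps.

S⇒SS⇒AS⇒{S}S⇒{SS}S⇒{[S]S}S⇒{[[S]]S}S⇒{[[A]]S}S⇒{[[{}]]S}S⇒{[[{}]][S]}S⇒{[[{}]][A]}S⇒{[[{}]][{}]}S⇒{[[{}]][{}]}[]

S ⇒ SS   [S → S S]
SS ⇒ AS   [S → A]
AS ⇒ {S}S   [A → { S }]
{S}S ⇒ {SS}S   [S → S S]
{SS}S ⇒ {[S]S}S   [S → [ S ]]
{[S]S}S ⇒ {[[S]]S}S   [S → [ S ]]
{[[S]]S}S ⇒ {[[A]]S}S   [S → A]
{[[A]]S}S ⇒ {[[{}]]S}S   [A → { }]
{[[{}]]S}S ⇒ {[[{}]][S]}S   [S → [ S ]]
{[[{}]][S]}S ⇒ {[[{}]][A]}S   [S → A]
{[[{}]][A]}S ⇒ {[[{}]][{}]}S   [A → { }]
{[[{}]][{}]}S ⇒ {[[{}]][{}]}[]   [S → [ ]]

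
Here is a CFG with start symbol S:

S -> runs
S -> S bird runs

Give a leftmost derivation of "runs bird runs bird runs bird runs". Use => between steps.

S => S bird runs => S bird runs bird runs => S bird runs bird runs bird runs => runs bird runs bird runs bird runs

S => S bird runs   [S -> S bird runs]
S bird runs => S bird runs bird runs   [S -> S bird runs]
S bird runs bird runs => S bird runs bird runs bird runs   [S -> S bird runs]
S bird runs bird runs bird runs => runs bird runs bird runs bird runs   [S -> runs]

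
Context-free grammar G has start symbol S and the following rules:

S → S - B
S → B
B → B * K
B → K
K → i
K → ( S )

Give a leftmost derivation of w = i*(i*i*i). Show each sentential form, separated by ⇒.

S ⇒ B ⇒ B*K ⇒ K*K ⇒ i*K ⇒ i*(S) ⇒ i*(B) ⇒ i*(B*K) ⇒ i*(B*K*K) ⇒ i*(K*K*K) ⇒ i*(i*K*K) ⇒ i*(i*i*K) ⇒ i*(i*i*i)

S ⇒ B   [S → B]
B ⇒ B*K   [B → B * K]
B*K ⇒ K*K   [B → K]
K*K ⇒ i*K   [K → i]
i*K ⇒ i*(S)   [K → ( S )]
i*(S) ⇒ i*(B)   [S → B]
i*(B) ⇒ i*(B*K)   [B → B * K]
i*(B*K) ⇒ i*(B*K*K)   [B → B * K]
i*(B*K*K) ⇒ i*(K*K*K)   [B → K]
i*(K*K*K) ⇒ i*(i*K*K)   [K → i]
i*(i*K*K) ⇒ i*(i*i*K)   [K → i]
i*(i*i*K) ⇒ i*(i*i*i)   [K → i]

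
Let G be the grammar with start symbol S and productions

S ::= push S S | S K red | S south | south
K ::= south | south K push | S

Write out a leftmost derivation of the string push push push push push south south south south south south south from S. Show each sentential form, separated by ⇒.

S ⇒ S south ⇒ push S S south ⇒ push push S S S south ⇒ push push push S S S S south ⇒ push push push push S S S S S south ⇒ push push push push push S S S S S S south ⇒ push push push push push south S S S S S south ⇒ push push push push push south south S S S S south ⇒ push push push push push south south south S S S south ⇒ push push push push push south south south south S S south ⇒ push push push push push south south south south south S south ⇒ push push push push push south south south south south south south

S ⇒ S south   [S ::= S south]
S south ⇒ push S S south   [S ::= push S S]
push S S south ⇒ push push S S S south   [S ::= push S S]
push push S S S south ⇒ push push push S S S S south   [S ::= push S S]
push push push S S S S south ⇒ push push push push S S S S S south   [S ::= push S S]
push push push push S S S S S south ⇒ push push push push push S S S S S S south   [S ::= push S S]
push push push push push S S S S S S south ⇒ push push push push push south S S S S S south   [S ::= south]
push push push push push south S S S S S south ⇒ push push push push push south south S S S S south   [S ::= south]
push push push push push south south S S S S south ⇒ push push push push push south south south S S S south   [S ::= south]
push push push push push south south south S S S south ⇒ push push push push push south south south south S S south   [S ::= south]
push push push push push south south south south S S south ⇒ push push push push push south south south south south S south   [S ::= south]
push push push push push south south south south south S south ⇒ push push push push push south south south south south south south   [S ::= south]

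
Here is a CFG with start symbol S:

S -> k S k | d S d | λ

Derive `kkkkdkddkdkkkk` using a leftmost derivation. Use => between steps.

S => kSk => kkSkk => kkkSkkk => kkkkSkkkk => kkkkdSdkkkk => kkkkdkSkdkkkk => kkkkdkdSdkdkkkk => kkkkdkddkdkkkk

S => kSk   [S -> k S k]
kSk => kkSkk   [S -> k S k]
kkSkk => kkkSkkk   [S -> k S k]
kkkSkkk => kkkkSkkkk   [S -> k S k]
kkkkSkkkk => kkkkdSdkkkk   [S -> d S d]
kkkkdSdkkkk => kkkkdkSkdkkkk   [S -> k S k]
kkkkdkSkdkkkk => kkkkdkdSdkdkkkk   [S -> d S d]
kkkkdkdSdkdkkkk => kkkkdkddkdkkkk   [S -> λ]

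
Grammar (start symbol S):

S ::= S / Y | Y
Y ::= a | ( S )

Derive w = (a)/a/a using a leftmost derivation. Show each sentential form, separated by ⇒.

S ⇒ S/Y ⇒ S/Y/Y ⇒ Y/Y/Y ⇒ (S)/Y/Y ⇒ (Y)/Y/Y ⇒ (a)/Y/Y ⇒ (a)/a/Y ⇒ (a)/a/a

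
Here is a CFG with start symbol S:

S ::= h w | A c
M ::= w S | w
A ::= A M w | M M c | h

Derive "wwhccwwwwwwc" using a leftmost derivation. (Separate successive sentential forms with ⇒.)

S ⇒ Ac ⇒ AMwc ⇒ AMwMwc ⇒ AMwMwMwc ⇒ MMcMwMwMwc ⇒ wMcMwMwMwc ⇒ wwScMwMwMwc ⇒ wwAccMwMwMwc ⇒ wwhccMwMwMwc ⇒ wwhccwwMwMwc ⇒ wwhccwwwwMwc ⇒ wwhccwwwwwwc

S ⇒ Ac   [S ::= A c]
Ac ⇒ AMwc   [A ::= A M w]
AMwc ⇒ AMwMwc   [A ::= A M w]
AMwMwc ⇒ AMwMwMwc   [A ::= A M w]
AMwMwMwc ⇒ MMcMwMwMwc   [A ::= M M c]
MMcMwMwMwc ⇒ wMcMwMwMwc   [M ::= w]
wMcMwMwMwc ⇒ wwScMwMwMwc   [M ::= w S]
wwScMwMwMwc ⇒ wwAccMwMwMwc   [S ::= A c]
wwAccMwMwMwc ⇒ wwhccMwMwMwc   [A ::= h]
wwhccMwMwMwc ⇒ wwhccwwMwMwc   [M ::= w]
wwhccwwMwMwc ⇒ wwhccwwwwMwc   [M ::= w]
wwhccwwwwMwc ⇒ wwhccwwwwwwc   [M ::= w]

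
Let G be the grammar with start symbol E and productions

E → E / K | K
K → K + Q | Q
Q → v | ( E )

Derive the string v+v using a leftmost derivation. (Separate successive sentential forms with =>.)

E=>K=>K+Q=>Q+Q=>v+Q=>v+v

E => K   [E → K]
K => K+Q   [K → K + Q]
K+Q => Q+Q   [K → Q]
Q+Q => v+Q   [Q → v]
v+Q => v+v   [Q → v]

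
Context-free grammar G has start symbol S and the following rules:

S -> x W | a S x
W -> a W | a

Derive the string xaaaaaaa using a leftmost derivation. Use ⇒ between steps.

S⇒xW⇒xaW⇒xaaW⇒xaaaW⇒xaaaaW⇒xaaaaaW⇒xaaaaaaW⇒xaaaaaaa

S ⇒ xW   [S -> x W]
xW ⇒ xaW   [W -> a W]
xaW ⇒ xaaW   [W -> a W]
xaaW ⇒ xaaaW   [W -> a W]
xaaaW ⇒ xaaaaW   [W -> a W]
xaaaaW ⇒ xaaaaaW   [W -> a W]
xaaaaaW ⇒ xaaaaaaW   [W -> a W]
xaaaaaaW ⇒ xaaaaaaa   [W -> a]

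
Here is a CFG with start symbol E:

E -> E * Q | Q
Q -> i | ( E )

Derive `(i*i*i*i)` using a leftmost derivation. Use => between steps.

E => Q => (E) => (E*Q) => (E*Q*Q) => (E*Q*Q*Q) => (Q*Q*Q*Q) => (i*Q*Q*Q) => (i*i*Q*Q) => (i*i*i*Q) => (i*i*i*i)

E => Q   [E -> Q]
Q => (E)   [Q -> ( E )]
(E) => (E*Q)   [E -> E * Q]
(E*Q) => (E*Q*Q)   [E -> E * Q]
(E*Q*Q) => (E*Q*Q*Q)   [E -> E * Q]
(E*Q*Q*Q) => (Q*Q*Q*Q)   [E -> Q]
(Q*Q*Q*Q) => (i*Q*Q*Q)   [Q -> i]
(i*Q*Q*Q) => (i*i*Q*Q)   [Q -> i]
(i*i*Q*Q) => (i*i*i*Q)   [Q -> i]
(i*i*i*Q) => (i*i*i*i)   [Q -> i]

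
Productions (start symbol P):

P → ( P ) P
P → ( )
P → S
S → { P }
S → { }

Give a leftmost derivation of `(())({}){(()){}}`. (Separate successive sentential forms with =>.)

P=>(P)P=>(())P=>(())(P)P=>(())(S)P=>(())({})P=>(())({})S=>(())({}){P}=>(())({}){(P)P}=>(())({}){(())P}=>(())({}){(())S}=>(())({}){(()){}}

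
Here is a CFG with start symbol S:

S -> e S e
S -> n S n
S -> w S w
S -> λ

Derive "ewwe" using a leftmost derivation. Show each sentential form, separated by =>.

S => eSe => ewSwe => ewwe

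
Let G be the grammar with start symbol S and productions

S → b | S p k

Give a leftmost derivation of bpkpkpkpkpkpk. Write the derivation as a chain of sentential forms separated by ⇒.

S⇒Spk⇒Spkpk⇒Spkpkpk⇒Spkpkpkpk⇒Spkpkpkpkpk⇒Spkpkpkpkpkpk⇒bpkpkpkpkpkpk

S ⇒ Spk   [S → S p k]
Spk ⇒ Spkpk   [S → S p k]
Spkpk ⇒ Spkpkpk   [S → S p k]
Spkpkpk ⇒ Spkpkpkpk   [S → S p k]
Spkpkpkpk ⇒ Spkpkpkpkpk   [S → S p k]
Spkpkpkpkpk ⇒ Spkpkpkpkpkpk   [S → S p k]
Spkpkpkpkpkpk ⇒ bpkpkpkpkpkpk   [S → b]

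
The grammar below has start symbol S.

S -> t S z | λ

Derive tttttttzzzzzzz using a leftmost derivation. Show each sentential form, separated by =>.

S => tSz => ttSzz => tttSzzz => ttttSzzzz => tttttSzzzzz => ttttttSzzzzzz => tttttttSzzzzzzz => tttttttzzzzzzz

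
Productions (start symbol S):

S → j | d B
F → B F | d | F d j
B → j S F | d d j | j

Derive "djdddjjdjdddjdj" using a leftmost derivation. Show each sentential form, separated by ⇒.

S⇒dB⇒djSF⇒djdBF⇒djdddjF⇒djdddjBF⇒djdddjjSFF⇒djdddjjdBFF⇒djdddjjdjFF⇒djdddjjdjdF⇒djdddjjdjdFdj⇒djdddjjdjdFdjdj⇒djdddjjdjdddjdj

S ⇒ dB   [S → d B]
dB ⇒ djSF   [B → j S F]
djSF ⇒ djdBF   [S → d B]
djdBF ⇒ djdddjF   [B → d d j]
djdddjF ⇒ djdddjBF   [F → B F]
djdddjBF ⇒ djdddjjSFF   [B → j S F]
djdddjjSFF ⇒ djdddjjdBFF   [S → d B]
djdddjjdBFF ⇒ djdddjjdjFF   [B → j]
djdddjjdjFF ⇒ djdddjjdjdF   [F → d]
djdddjjdjdF ⇒ djdddjjdjdFdj   [F → F d j]
djdddjjdjdFdj ⇒ djdddjjdjdFdjdj   [F → F d j]
djdddjjdjdFdjdj ⇒ djdddjjdjdddjdj   [F → d]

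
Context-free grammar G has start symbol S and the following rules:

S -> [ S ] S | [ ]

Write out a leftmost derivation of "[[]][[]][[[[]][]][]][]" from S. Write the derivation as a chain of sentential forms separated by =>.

S => [S]S => [[]]S => [[]][S]S => [[]][[]]S => [[]][[]][S]S => [[]][[]][[S]S]S => [[]][[]][[[S]S]S]S => [[]][[]][[[[]]S]S]S => [[]][[]][[[[]][]]S]S => [[]][[]][[[[]][]][]]S => [[]][[]][[[[]][]][]][]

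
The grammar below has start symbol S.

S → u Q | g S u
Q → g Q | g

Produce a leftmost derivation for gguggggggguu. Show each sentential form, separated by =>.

S => gSu => ggSuu => gguQuu => ggugQuu => gguggQuu => ggugggQuu => gguggggQuu => ggugggggQuu => gguggggggQuu => gguggggggguu

S => gSu   [S → g S u]
gSu => ggSuu   [S → g S u]
ggSuu => gguQuu   [S → u Q]
gguQuu => ggugQuu   [Q → g Q]
ggugQuu => gguggQuu   [Q → g Q]
gguggQuu => ggugggQuu   [Q → g Q]
ggugggQuu => gguggggQuu   [Q → g Q]
gguggggQuu => ggugggggQuu   [Q → g Q]
ggugggggQuu => gguggggggQuu   [Q → g Q]
gguggggggQuu => gguggggggguu   [Q → g]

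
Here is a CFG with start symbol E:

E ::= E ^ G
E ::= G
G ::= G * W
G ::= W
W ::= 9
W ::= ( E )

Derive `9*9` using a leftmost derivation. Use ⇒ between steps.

E⇒G⇒G*W⇒W*W⇒9*W⇒9*9

E ⇒ G   [E ::= G]
G ⇒ G*W   [G ::= G * W]
G*W ⇒ W*W   [G ::= W]
W*W ⇒ 9*W   [W ::= 9]
9*W ⇒ 9*9   [W ::= 9]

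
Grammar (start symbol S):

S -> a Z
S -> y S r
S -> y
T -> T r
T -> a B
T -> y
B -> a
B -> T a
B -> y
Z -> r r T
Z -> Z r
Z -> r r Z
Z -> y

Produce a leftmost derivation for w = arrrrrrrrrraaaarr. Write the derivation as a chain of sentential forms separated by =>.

S => aZ => arrZ => arrrrZ => arrrrrrZ => arrrrrrZr => arrrrrrrrZr => arrrrrrrrZrr => arrrrrrrrrrTrr => arrrrrrrrrraBrr => arrrrrrrrrraTarr => arrrrrrrrrraaBarr => arrrrrrrrrraaaarr

S => aZ   [S -> a Z]
aZ => arrZ   [Z -> r r Z]
arrZ => arrrrZ   [Z -> r r Z]
arrrrZ => arrrrrrZ   [Z -> r r Z]
arrrrrrZ => arrrrrrZr   [Z -> Z r]
arrrrrrZr => arrrrrrrrZr   [Z -> r r Z]
arrrrrrrrZr => arrrrrrrrZrr   [Z -> Z r]
arrrrrrrrZrr => arrrrrrrrrrTrr   [Z -> r r T]
arrrrrrrrrrTrr => arrrrrrrrrraBrr   [T -> a B]
arrrrrrrrrraBrr => arrrrrrrrrraTarr   [B -> T a]
arrrrrrrrrraTarr => arrrrrrrrrraaBarr   [T -> a B]
arrrrrrrrrraaBarr => arrrrrrrrrraaaarr   [B -> a]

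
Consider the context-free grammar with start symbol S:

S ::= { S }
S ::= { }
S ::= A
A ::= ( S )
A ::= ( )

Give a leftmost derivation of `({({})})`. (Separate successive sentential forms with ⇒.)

S ⇒ A   [S ::= A]
A ⇒ (S)   [A ::= ( S )]
(S) ⇒ ({S})   [S ::= { S }]
({S}) ⇒ ({A})   [S ::= A]
({A}) ⇒ ({(S)})   [A ::= ( S )]
({(S)}) ⇒ ({({})})   [S ::= { }]

S ⇒ A ⇒ (S) ⇒ ({S}) ⇒ ({A}) ⇒ ({(S)}) ⇒ ({({})})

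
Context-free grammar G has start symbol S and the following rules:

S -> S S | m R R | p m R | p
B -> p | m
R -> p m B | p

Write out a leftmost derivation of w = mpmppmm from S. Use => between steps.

S => mRR   [S -> m R R]
mRR => mpmBR   [R -> p m B]
mpmBR => mpmpR   [B -> p]
mpmpR => mpmppmB   [R -> p m B]
mpmppmB => mpmppmm   [B -> m]

S=>mRR=>mpmBR=>mpmpR=>mpmppmB=>mpmppmm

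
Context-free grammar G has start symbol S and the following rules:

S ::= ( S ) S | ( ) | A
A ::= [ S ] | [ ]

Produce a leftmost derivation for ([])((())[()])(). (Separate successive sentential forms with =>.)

S => (S)S => (A)S => ([])S => ([])(S)S => ([])((S)S)S => ([])((())S)S => ([])((())A)S => ([])((())[S])S => ([])((())[()])S => ([])((())[()])()

S => (S)S   [S ::= ( S ) S]
(S)S => (A)S   [S ::= A]
(A)S => ([])S   [A ::= [ ]]
([])S => ([])(S)S   [S ::= ( S ) S]
([])(S)S => ([])((S)S)S   [S ::= ( S ) S]
([])((S)S)S => ([])((())S)S   [S ::= ( )]
([])((())S)S => ([])((())A)S   [S ::= A]
([])((())A)S => ([])((())[S])S   [A ::= [ S ]]
([])((())[S])S => ([])((())[()])S   [S ::= ( )]
([])((())[()])S => ([])((())[()])()   [S ::= ( )]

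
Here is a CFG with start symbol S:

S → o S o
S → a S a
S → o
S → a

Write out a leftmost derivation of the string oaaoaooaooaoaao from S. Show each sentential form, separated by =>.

S => oSo   [S → o S o]
oSo => oaSao   [S → a S a]
oaSao => oaaSaao   [S → a S a]
oaaSaao => oaaoSoaao   [S → o S o]
oaaoSoaao => oaaoaSaoaao   [S → a S a]
oaaoaSaoaao => oaaoaoSoaoaao   [S → o S o]
oaaoaoSoaoaao => oaaoaooSooaoaao   [S → o S o]
oaaoaooSooaoaao => oaaoaooaooaoaao   [S → a]

S=>oSo=>oaSao=>oaaSaao=>oaaoSoaao=>oaaoaSaoaao=>oaaoaoSoaoaao=>oaaoaooSooaoaao=>oaaoaooaooaoaao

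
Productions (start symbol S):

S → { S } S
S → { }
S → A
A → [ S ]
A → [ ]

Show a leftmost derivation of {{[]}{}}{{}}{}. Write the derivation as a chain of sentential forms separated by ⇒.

S ⇒ {S}S   [S → { S } S]
{S}S ⇒ {{S}S}S   [S → { S } S]
{{S}S}S ⇒ {{A}S}S   [S → A]
{{A}S}S ⇒ {{[]}S}S   [A → [ ]]
{{[]}S}S ⇒ {{[]}{}}S   [S → { }]
{{[]}{}}S ⇒ {{[]}{}}{S}S   [S → { S } S]
{{[]}{}}{S}S ⇒ {{[]}{}}{{}}S   [S → { }]
{{[]}{}}{{}}S ⇒ {{[]}{}}{{}}{}   [S → { }]

S⇒{S}S⇒{{S}S}S⇒{{A}S}S⇒{{[]}S}S⇒{{[]}{}}S⇒{{[]}{}}{S}S⇒{{[]}{}}{{}}S⇒{{[]}{}}{{}}{}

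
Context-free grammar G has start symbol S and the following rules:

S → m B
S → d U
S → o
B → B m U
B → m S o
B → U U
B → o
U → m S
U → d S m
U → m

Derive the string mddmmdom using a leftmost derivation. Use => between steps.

S => mB => mUU => mdSmU => mddUmU => mddmmU => mddmmdSm => mddmmdom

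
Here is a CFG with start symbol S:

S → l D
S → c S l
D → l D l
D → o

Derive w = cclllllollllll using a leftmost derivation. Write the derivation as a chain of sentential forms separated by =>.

S=>cSl=>ccSll=>cclDll=>ccllDlll=>cclllDllll=>ccllllDlllll=>cclllllDllllll=>cclllllollllll

S => cSl   [S → c S l]
cSl => ccSll   [S → c S l]
ccSll => cclDll   [S → l D]
cclDll => ccllDlll   [D → l D l]
ccllDlll => cclllDllll   [D → l D l]
cclllDllll => ccllllDlllll   [D → l D l]
ccllllDlllll => cclllllDllllll   [D → l D l]
cclllllDllllll => cclllllollllll   [D → o]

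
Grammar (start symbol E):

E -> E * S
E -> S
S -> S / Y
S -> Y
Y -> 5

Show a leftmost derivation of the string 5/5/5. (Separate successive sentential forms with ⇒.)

E ⇒ S   [E -> S]
S ⇒ S/Y   [S -> S / Y]
S/Y ⇒ S/Y/Y   [S -> S / Y]
S/Y/Y ⇒ Y/Y/Y   [S -> Y]
Y/Y/Y ⇒ 5/Y/Y   [Y -> 5]
5/Y/Y ⇒ 5/5/Y   [Y -> 5]
5/5/Y ⇒ 5/5/5   [Y -> 5]

E⇒S⇒S/Y⇒S/Y/Y⇒Y/Y/Y⇒5/Y/Y⇒5/5/Y⇒5/5/5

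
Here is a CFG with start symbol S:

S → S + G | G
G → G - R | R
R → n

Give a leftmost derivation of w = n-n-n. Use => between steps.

S => G => G-R => G-R-R => R-R-R => n-R-R => n-n-R => n-n-n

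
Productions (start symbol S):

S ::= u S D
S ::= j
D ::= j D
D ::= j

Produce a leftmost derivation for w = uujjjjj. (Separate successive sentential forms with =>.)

S=>uSD=>uuSDD=>uujDD=>uujjDD=>uujjjDD=>uujjjjD=>uujjjjj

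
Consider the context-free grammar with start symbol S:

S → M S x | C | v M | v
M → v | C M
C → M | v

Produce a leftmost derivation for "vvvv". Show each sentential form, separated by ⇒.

S ⇒ C   [S → C]
C ⇒ M   [C → M]
M ⇒ CM   [M → C M]
CM ⇒ MM   [C → M]
MM ⇒ vM   [M → v]
vM ⇒ vCM   [M → C M]
vCM ⇒ vMM   [C → M]
vMM ⇒ vvM   [M → v]
vvM ⇒ vvCM   [M → C M]
vvCM ⇒ vvMM   [C → M]
vvMM ⇒ vvvM   [M → v]
vvvM ⇒ vvvv   [M → v]

S ⇒ C ⇒ M ⇒ CM ⇒ MM ⇒ vM ⇒ vCM ⇒ vMM ⇒ vvM ⇒ vvCM ⇒ vvMM ⇒ vvvM ⇒ vvvv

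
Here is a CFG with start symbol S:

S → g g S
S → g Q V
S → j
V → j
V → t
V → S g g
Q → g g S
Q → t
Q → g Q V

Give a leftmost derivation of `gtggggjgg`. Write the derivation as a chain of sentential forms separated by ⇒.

S ⇒ gQV ⇒ gtV ⇒ gtSgg ⇒ gtggSgg ⇒ gtggggSgg ⇒ gtggggjgg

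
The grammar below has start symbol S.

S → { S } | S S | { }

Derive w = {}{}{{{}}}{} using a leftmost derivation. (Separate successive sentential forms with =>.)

S => SS   [S → S S]
SS => {}S   [S → { }]
{}S => {}SS   [S → S S]
{}SS => {}{}S   [S → { }]
{}{}S => {}{}SS   [S → S S]
{}{}SS => {}{}{S}S   [S → { S }]
{}{}{S}S => {}{}{{S}}S   [S → { S }]
{}{}{{S}}S => {}{}{{{}}}S   [S → { }]
{}{}{{{}}}S => {}{}{{{}}}{}   [S → { }]

S => SS => {}S => {}SS => {}{}S => {}{}SS => {}{}{S}S => {}{}{{S}}S => {}{}{{{}}}S => {}{}{{{}}}{}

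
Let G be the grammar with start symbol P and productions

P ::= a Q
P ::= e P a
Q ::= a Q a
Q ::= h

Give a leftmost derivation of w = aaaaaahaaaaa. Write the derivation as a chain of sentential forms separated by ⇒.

P ⇒ aQ ⇒ aaQa ⇒ aaaQaa ⇒ aaaaQaaa ⇒ aaaaaQaaaa ⇒ aaaaaaQaaaaa ⇒ aaaaaahaaaaa

P ⇒ aQ   [P ::= a Q]
aQ ⇒ aaQa   [Q ::= a Q a]
aaQa ⇒ aaaQaa   [Q ::= a Q a]
aaaQaa ⇒ aaaaQaaa   [Q ::= a Q a]
aaaaQaaa ⇒ aaaaaQaaaa   [Q ::= a Q a]
aaaaaQaaaa ⇒ aaaaaaQaaaaa   [Q ::= a Q a]
aaaaaaQaaaaa ⇒ aaaaaahaaaaa   [Q ::= h]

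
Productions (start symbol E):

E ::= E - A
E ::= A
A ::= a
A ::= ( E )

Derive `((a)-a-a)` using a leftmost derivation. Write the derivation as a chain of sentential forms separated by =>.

E => A => (E) => (E-A) => (E-A-A) => (A-A-A) => ((E)-A-A) => ((A)-A-A) => ((a)-A-A) => ((a)-a-A) => ((a)-a-a)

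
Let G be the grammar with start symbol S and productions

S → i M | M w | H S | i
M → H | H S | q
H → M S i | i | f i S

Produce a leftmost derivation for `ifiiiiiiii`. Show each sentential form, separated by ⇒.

S ⇒ iM ⇒ iHS ⇒ ifiSS ⇒ ifiiS ⇒ ifiiiM ⇒ ifiiiHS ⇒ ifiiiMSiS ⇒ ifiiiHSSiS ⇒ ifiiiiSSiS ⇒ ifiiiiiSiS ⇒ ifiiiiiiiS ⇒ ifiiiiiiii

S ⇒ iM   [S → i M]
iM ⇒ iHS   [M → H S]
iHS ⇒ ifiSS   [H → f i S]
ifiSS ⇒ ifiiS   [S → i]
ifiiS ⇒ ifiiiM   [S → i M]
ifiiiM ⇒ ifiiiHS   [M → H S]
ifiiiHS ⇒ ifiiiMSiS   [H → M S i]
ifiiiMSiS ⇒ ifiiiHSSiS   [M → H S]
ifiiiHSSiS ⇒ ifiiiiSSiS   [H → i]
ifiiiiSSiS ⇒ ifiiiiiSiS   [S → i]
ifiiiiiSiS ⇒ ifiiiiiiiS   [S → i]
ifiiiiiiiS ⇒ ifiiiiiiii   [S → i]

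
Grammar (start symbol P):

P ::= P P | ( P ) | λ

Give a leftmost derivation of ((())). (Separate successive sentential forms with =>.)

P => PP => (P)P => ((P))P => (((P)))P => ((()))P => ((()))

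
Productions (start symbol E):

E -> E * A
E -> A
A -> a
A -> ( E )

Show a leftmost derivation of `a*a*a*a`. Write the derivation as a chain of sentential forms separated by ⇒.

E ⇒ E*A   [E -> E * A]
E*A ⇒ E*A*A   [E -> E * A]
E*A*A ⇒ E*A*A*A   [E -> E * A]
E*A*A*A ⇒ A*A*A*A   [E -> A]
A*A*A*A ⇒ a*A*A*A   [A -> a]
a*A*A*A ⇒ a*a*A*A   [A -> a]
a*a*A*A ⇒ a*a*a*A   [A -> a]
a*a*a*A ⇒ a*a*a*a   [A -> a]

E ⇒ E*A ⇒ E*A*A ⇒ E*A*A*A ⇒ A*A*A*A ⇒ a*A*A*A ⇒ a*a*A*A ⇒ a*a*a*A ⇒ a*a*a*a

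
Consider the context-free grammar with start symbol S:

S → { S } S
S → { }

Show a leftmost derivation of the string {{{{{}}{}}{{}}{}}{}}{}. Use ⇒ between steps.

S ⇒ {S}S   [S → { S } S]
{S}S ⇒ {{S}S}S   [S → { S } S]
{{S}S}S ⇒ {{{S}S}S}S   [S → { S } S]
{{{S}S}S}S ⇒ {{{{S}S}S}S}S   [S → { S } S]
{{{{S}S}S}S}S ⇒ {{{{{}}S}S}S}S   [S → { }]
{{{{{}}S}S}S}S ⇒ {{{{{}}{}}S}S}S   [S → { }]
{{{{{}}{}}S}S}S ⇒ {{{{{}}{}}{S}S}S}S   [S → { S } S]
{{{{{}}{}}{S}S}S}S ⇒ {{{{{}}{}}{{}}S}S}S   [S → { }]
{{{{{}}{}}{{}}S}S}S ⇒ {{{{{}}{}}{{}}{}}S}S   [S → { }]
{{{{{}}{}}{{}}{}}S}S ⇒ {{{{{}}{}}{{}}{}}{}}S   [S → { }]
{{{{{}}{}}{{}}{}}{}}S ⇒ {{{{{}}{}}{{}}{}}{}}{}   [S → { }]

S ⇒ {S}S ⇒ {{S}S}S ⇒ {{{S}S}S}S ⇒ {{{{S}S}S}S}S ⇒ {{{{{}}S}S}S}S ⇒ {{{{{}}{}}S}S}S ⇒ {{{{{}}{}}{S}S}S}S ⇒ {{{{{}}{}}{{}}S}S}S ⇒ {{{{{}}{}}{{}}{}}S}S ⇒ {{{{{}}{}}{{}}{}}{}}S ⇒ {{{{{}}{}}{{}}{}}{}}{}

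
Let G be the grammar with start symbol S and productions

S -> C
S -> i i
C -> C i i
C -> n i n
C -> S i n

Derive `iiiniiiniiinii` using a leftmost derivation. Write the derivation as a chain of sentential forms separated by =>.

S => C   [S -> C]
C => Cii   [C -> C i i]
Cii => Sinii   [C -> S i n]
Sinii => Cinii   [S -> C]
Cinii => Ciiinii   [C -> C i i]
Ciiinii => Siniiinii   [C -> S i n]
Siniiinii => Ciniiinii   [S -> C]
Ciniiinii => Ciiiniiinii   [C -> C i i]
Ciiiniiinii => Siniiiniiinii   [C -> S i n]
Siniiiniiinii => iiiniiiniiinii   [S -> i i]

S => C => Cii => Sinii => Cinii => Ciiinii => Siniiinii => Ciniiinii => Ciiiniiinii => Siniiiniiinii => iiiniiiniiinii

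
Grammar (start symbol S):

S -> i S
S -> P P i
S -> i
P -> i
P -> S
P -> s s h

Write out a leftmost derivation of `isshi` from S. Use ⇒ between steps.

S ⇒ PPi ⇒ iPi ⇒ isshi

S ⇒ PPi   [S -> P P i]
PPi ⇒ iPi   [P -> i]
iPi ⇒ isshi   [P -> s s h]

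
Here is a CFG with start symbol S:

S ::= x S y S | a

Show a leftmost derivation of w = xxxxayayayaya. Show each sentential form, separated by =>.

S=>xSyS=>xxSySyS=>xxxSySySyS=>xxxxSySySySyS=>xxxxaySySySyS=>xxxxayaySySyS=>xxxxayayaySyS=>xxxxayayayayS=>xxxxayayayaya

S => xSyS   [S ::= x S y S]
xSyS => xxSySyS   [S ::= x S y S]
xxSySyS => xxxSySySyS   [S ::= x S y S]
xxxSySySyS => xxxxSySySySyS   [S ::= x S y S]
xxxxSySySySyS => xxxxaySySySyS   [S ::= a]
xxxxaySySySyS => xxxxayaySySyS   [S ::= a]
xxxxayaySySyS => xxxxayayaySyS   [S ::= a]
xxxxayayaySyS => xxxxayayayayS   [S ::= a]
xxxxayayayayS => xxxxayayayaya   [S ::= a]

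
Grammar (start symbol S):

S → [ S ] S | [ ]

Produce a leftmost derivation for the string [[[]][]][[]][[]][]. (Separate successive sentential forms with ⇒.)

S ⇒ [S]S ⇒ [[S]S]S ⇒ [[[]]S]S ⇒ [[[]][]]S ⇒ [[[]][]][S]S ⇒ [[[]][]][[]]S ⇒ [[[]][]][[]][S]S ⇒ [[[]][]][[]][[]]S ⇒ [[[]][]][[]][[]][]

S ⇒ [S]S   [S → [ S ] S]
[S]S ⇒ [[S]S]S   [S → [ S ] S]
[[S]S]S ⇒ [[[]]S]S   [S → [ ]]
[[[]]S]S ⇒ [[[]][]]S   [S → [ ]]
[[[]][]]S ⇒ [[[]][]][S]S   [S → [ S ] S]
[[[]][]][S]S ⇒ [[[]][]][[]]S   [S → [ ]]
[[[]][]][[]]S ⇒ [[[]][]][[]][S]S   [S → [ S ] S]
[[[]][]][[]][S]S ⇒ [[[]][]][[]][[]]S   [S → [ ]]
[[[]][]][[]][[]]S ⇒ [[[]][]][[]][[]][]   [S → [ ]]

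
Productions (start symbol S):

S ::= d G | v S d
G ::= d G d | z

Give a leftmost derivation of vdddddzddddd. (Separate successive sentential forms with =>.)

S => vSd => vdGd => vddGdd => vdddGddd => vddddGdddd => vdddddGddddd => vdddddzddddd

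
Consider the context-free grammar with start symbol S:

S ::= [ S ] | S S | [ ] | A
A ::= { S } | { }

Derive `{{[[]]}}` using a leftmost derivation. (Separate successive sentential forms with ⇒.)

S ⇒ A ⇒ {S} ⇒ {A} ⇒ {{S}} ⇒ {{[S]}} ⇒ {{[[]]}}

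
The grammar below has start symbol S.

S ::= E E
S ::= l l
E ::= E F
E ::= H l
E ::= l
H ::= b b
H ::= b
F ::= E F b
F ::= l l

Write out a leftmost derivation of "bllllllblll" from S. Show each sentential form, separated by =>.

S => EE => EFE => EFFE => EFFFE => HlFFFE => blFFFE => blllFFE => blllEFbFE => bllllFbFE => bllllllbFE => bllllllbllE => bllllllblll

S => EE   [S ::= E E]
EE => EFE   [E ::= E F]
EFE => EFFE   [E ::= E F]
EFFE => EFFFE   [E ::= E F]
EFFFE => HlFFFE   [E ::= H l]
HlFFFE => blFFFE   [H ::= b]
blFFFE => blllFFE   [F ::= l l]
blllFFE => blllEFbFE   [F ::= E F b]
blllEFbFE => bllllFbFE   [E ::= l]
bllllFbFE => bllllllbFE   [F ::= l l]
bllllllbFE => bllllllbllE   [F ::= l l]
bllllllbllE => bllllllblll   [E ::= l]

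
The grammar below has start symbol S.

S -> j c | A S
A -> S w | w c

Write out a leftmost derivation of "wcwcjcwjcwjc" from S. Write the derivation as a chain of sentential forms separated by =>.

S=>AS=>SwS=>ASwS=>wcSwS=>wcASwS=>wcwcSwS=>wcwcjcwS=>wcwcjcwAS=>wcwcjcwSwS=>wcwcjcwjcwS=>wcwcjcwjcwjc

S => AS   [S -> A S]
AS => SwS   [A -> S w]
SwS => ASwS   [S -> A S]
ASwS => wcSwS   [A -> w c]
wcSwS => wcASwS   [S -> A S]
wcASwS => wcwcSwS   [A -> w c]
wcwcSwS => wcwcjcwS   [S -> j c]
wcwcjcwS => wcwcjcwAS   [S -> A S]
wcwcjcwAS => wcwcjcwSwS   [A -> S w]
wcwcjcwSwS => wcwcjcwjcwS   [S -> j c]
wcwcjcwjcwS => wcwcjcwjcwjc   [S -> j c]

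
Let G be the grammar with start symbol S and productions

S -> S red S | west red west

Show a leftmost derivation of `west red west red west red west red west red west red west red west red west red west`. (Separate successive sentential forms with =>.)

S => S red S   [S -> S red S]
S red S => west red west red S   [S -> west red west]
west red west red S => west red west red S red S   [S -> S red S]
west red west red S red S => west red west red west red west red S   [S -> west red west]
west red west red west red west red S => west red west red west red west red S red S   [S -> S red S]
west red west red west red west red S red S => west red west red west red west red S red S red S   [S -> S red S]
west red west red west red west red S red S red S => west red west red west red west red west red west red S red S   [S -> west red west]
west red west red west red west red west red west red S red S => west red west red west red west red west red west red west red west red S   [S -> west red west]
west red west red west red west red west red west red west red west red S => west red west red west red west red west red west red west red west red west red west   [S -> west red west]

S => S red S => west red west red S => west red west red S red S => west red west red west red west red S => west red west red west red west red S red S => west red west red west red west red S red S red S => west red west red west red west red west red west red S red S => west red west red west red west red west red west red west red west red S => west red west red west red west red west red west red west red west red west red west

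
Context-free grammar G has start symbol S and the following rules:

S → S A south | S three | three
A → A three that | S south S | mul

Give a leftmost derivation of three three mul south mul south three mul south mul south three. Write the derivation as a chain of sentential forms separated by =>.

S => S three   [S → S three]
S three => S A south three   [S → S A south]
S A south three => S A south A south three   [S → S A south]
S A south A south three => S three A south A south three   [S → S three]
S three A south A south three => S A south three A south A south three   [S → S A south]
S A south three A south A south three => S A south A south three A south A south three   [S → S A south]
S A south A south three A south A south three => S three A south A south three A south A south three   [S → S three]
S three A south A south three A south A south three => three three A south A south three A south A south three   [S → three]
three three A south A south three A south A south three => three three mul south A south three A south A south three   [A → mul]
three three mul south A south three A south A south three => three three mul south mul south three A south A south three   [A → mul]
three three mul south mul south three A south A south three => three three mul south mul south three mul south A south three   [A → mul]
three three mul south mul south three mul south A south three => three three mul south mul south three mul south mul south three   [A → mul]

S => S three => S A south three => S A south A south three => S three A south A south three => S A south three A south A south three => S A south A south three A south A south three => S three A south A south three A south A south three => three three A south A south three A south A south three => three three mul south A south three A south A south three => three three mul south mul south three A south A south three => three three mul south mul south three mul south A south three => three three mul south mul south three mul south mul south three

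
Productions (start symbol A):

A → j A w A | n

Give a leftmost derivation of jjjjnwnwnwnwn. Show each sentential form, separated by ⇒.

A ⇒ jAwA ⇒ jjAwAwA ⇒ jjjAwAwAwA ⇒ jjjjAwAwAwAwA ⇒ jjjjnwAwAwAwA ⇒ jjjjnwnwAwAwA ⇒ jjjjnwnwnwAwA ⇒ jjjjnwnwnwnwA ⇒ jjjjnwnwnwnwn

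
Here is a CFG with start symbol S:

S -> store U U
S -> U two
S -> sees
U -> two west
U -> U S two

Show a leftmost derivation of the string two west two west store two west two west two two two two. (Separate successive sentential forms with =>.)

S => U two => U S two two => two west S two two => two west U two two two => two west U S two two two two => two west two west S two two two two => two west two west store U U two two two two => two west two west store two west U two two two two => two west two west store two west two west two two two two

S => U two   [S -> U two]
U two => U S two two   [U -> U S two]
U S two two => two west S two two   [U -> two west]
two west S two two => two west U two two two   [S -> U two]
two west U two two two => two west U S two two two two   [U -> U S two]
two west U S two two two two => two west two west S two two two two   [U -> two west]
two west two west S two two two two => two west two west store U U two two two two   [S -> store U U]
two west two west store U U two two two two => two west two west store two west U two two two two   [U -> two west]
two west two west store two west U two two two two => two west two west store two west two west two two two two   [U -> two west]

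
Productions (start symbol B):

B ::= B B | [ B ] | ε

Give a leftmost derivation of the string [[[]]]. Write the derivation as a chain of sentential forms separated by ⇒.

B ⇒ BB ⇒ BBB ⇒ BBBB ⇒ [B]BBB ⇒ [[B]]BBB ⇒ [[BB]]BBB ⇒ [[[B]B]]BBB ⇒ [[[]B]]BBB ⇒ [[[]]]BBB ⇒ [[[]]]BB ⇒ [[[]]]B ⇒ [[[]]]

B ⇒ BB   [B ::= B B]
BB ⇒ BBB   [B ::= B B]
BBB ⇒ BBBB   [B ::= B B]
BBBB ⇒ [B]BBB   [B ::= [ B ]]
[B]BBB ⇒ [[B]]BBB   [B ::= [ B ]]
[[B]]BBB ⇒ [[BB]]BBB   [B ::= B B]
[[BB]]BBB ⇒ [[[B]B]]BBB   [B ::= [ B ]]
[[[B]B]]BBB ⇒ [[[]B]]BBB   [B ::= ε]
[[[]B]]BBB ⇒ [[[]]]BBB   [B ::= ε]
[[[]]]BBB ⇒ [[[]]]BB   [B ::= ε]
[[[]]]BB ⇒ [[[]]]B   [B ::= ε]
[[[]]]B ⇒ [[[]]]   [B ::= ε]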